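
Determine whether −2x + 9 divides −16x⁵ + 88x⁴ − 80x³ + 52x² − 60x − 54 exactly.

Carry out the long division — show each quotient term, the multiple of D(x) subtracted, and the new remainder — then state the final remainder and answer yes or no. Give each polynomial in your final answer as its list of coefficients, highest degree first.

R = [0], so D(x) is a factor of P(x). yes

Step 1: lead(−16x⁵ + 88x⁴ − 80x³ + 52x² − 60x − 54) ÷ lead(D) = −16x⁵ ÷ −2x = 8x⁴. Subtract (8x⁴)·D = −16x⁵ + 72x⁴. Remainder: 16x⁴ − 80x³ + 52x² − 60x − 54.
Step 2: lead(16x⁴ − 80x³ + 52x² − 60x − 54) ÷ lead(D) = 16x⁴ ÷ −2x = −8x³. Subtract (−8x³)·D = 16x⁴ − 72x³. Remainder: −8x³ + 52x² − 60x − 54.
Step 3: lead(−8x³ + 52x² − 60x − 54) ÷ lead(D) = −8x³ ÷ −2x = 4x². Subtract (4x²)·D = −8x³ + 36x². Remainder: 16x² − 60x − 54.
Step 4: lead(16x² − 60x − 54) ÷ lead(D) = 16x² ÷ −2x = −8x. Subtract (−8x)·D = 16x² − 72x. Remainder: 12x − 54.
Step 5: lead(12x − 54) ÷ lead(D) = 12x ÷ −2x = −6. Subtract (−6)·D = 12x − 54. Remainder: 0.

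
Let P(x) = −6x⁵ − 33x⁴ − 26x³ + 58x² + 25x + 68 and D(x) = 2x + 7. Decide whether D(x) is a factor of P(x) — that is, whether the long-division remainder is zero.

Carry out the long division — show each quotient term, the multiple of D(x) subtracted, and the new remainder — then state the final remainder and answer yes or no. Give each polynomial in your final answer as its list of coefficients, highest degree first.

Step 1: lead(−6x⁵ − 33x⁴ − 26x³ + 58x² + 25x + 68) ÷ lead(D) = −6x⁵ ÷ 2x = −3x⁴. Subtract (−3x⁴)·D = −6x⁵ − 21x⁴. Remainder: −12x⁴ − 26x³ + 58x² + 25x + 68.
Step 2: lead(−12x⁴ − 26x³ + 58x² + 25x + 68) ÷ lead(D) = −12x⁴ ÷ 2x = −6x³. Subtract (−6x³)·D = −12x⁴ − 42x³. Remainder: 16x³ + 58x² + 25x + 68.
Step 3: lead(16x³ + 58x² + 25x + 68) ÷ lead(D) = 16x³ ÷ 2x = 8x². Subtract (8x²)·D = 16x³ + 56x². Remainder: 2x² + 25x + 68.
Step 4: lead(2x² + 25x + 68) ÷ lead(D) = 2x² ÷ 2x = x. Subtract (x)·D = 2x² + 7x. Remainder: 18x + 68.
Step 5: lead(18x + 68) ÷ lead(D) = 18x ÷ 2x = 9. Subtract (9)·D = 18x + 63. Remainder: 5.

R = [5], so D(x) is not a factor of P(x). no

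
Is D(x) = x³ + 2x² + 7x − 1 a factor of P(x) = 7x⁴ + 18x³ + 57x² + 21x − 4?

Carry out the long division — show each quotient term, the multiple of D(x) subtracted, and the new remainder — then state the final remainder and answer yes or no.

Step 1: lead(7x⁴ + 18x³ + 57x² + 21x − 4) ÷ lead(D) = 7x⁴ ÷ x³ = 7x. Subtract (7x)·D = 7x⁴ + 14x³ + 49x² − 7x. Remainder: 4x³ + 8x² + 28x − 4.
Step 2: lead(4x³ + 8x² + 28x − 4) ÷ lead(D) = 4x³ ÷ x³ = 4. Subtract (4)·D = 4x³ + 8x² + 28x − 4. Remainder: 0.

R(x) = 0, so D(x) is a factor of P(x). yes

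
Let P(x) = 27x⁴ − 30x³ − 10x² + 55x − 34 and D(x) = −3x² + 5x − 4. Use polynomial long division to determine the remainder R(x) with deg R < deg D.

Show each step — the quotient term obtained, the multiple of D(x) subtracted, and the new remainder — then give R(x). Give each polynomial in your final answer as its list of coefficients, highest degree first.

Step 1: lead(27x⁴ − 30x³ − 10x² + 55x − 34) ÷ lead(D) = 27x⁴ ÷ −3x² = −9x². Subtract (−9x²)·D = 27x⁴ − 45x³ + 36x². Remainder: 15x³ − 46x² + 55x − 34.
Step 2: lead(15x³ − 46x² + 55x − 34) ÷ lead(D) = 15x³ ÷ −3x² = −5x. Subtract (−5x)·D = 15x³ − 25x² + 20x. Remainder: −21x² + 35x − 34.
Step 3: lead(−21x² + 35x − 34) ÷ lead(D) = −21x² ÷ −3x² = 7. Subtract (7)·D = −21x² + 35x − 28. Remainder: −6.

R = [-6]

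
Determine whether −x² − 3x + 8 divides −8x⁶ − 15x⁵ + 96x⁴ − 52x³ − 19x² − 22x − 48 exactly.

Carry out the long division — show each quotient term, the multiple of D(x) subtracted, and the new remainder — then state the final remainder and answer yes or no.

R(x) = 0, so D(x) is a factor of P(x). yes

Step 1: lead(−8x⁶ − 15x⁵ + 96x⁴ − 52x³ − 19x² − 22x − 48) ÷ lead(D) = −8x⁶ ÷ −x² = 8x⁴. Subtract (8x⁴)·D = −8x⁶ − 24x⁵ + 64x⁴. Remainder: 9x⁵ + 32x⁴ − 52x³ − 19x² − 22x − 48.
Step 2: lead(9x⁵ + 32x⁴ − 52x³ − 19x² − 22x − 48) ÷ lead(D) = 9x⁵ ÷ −x² = −9x³. Subtract (−9x³)·D = 9x⁵ + 27x⁴ − 72x³. Remainder: 5x⁴ + 20x³ − 19x² − 22x − 48.
Step 3: lead(5x⁴ + 20x³ − 19x² − 22x − 48) ÷ lead(D) = 5x⁴ ÷ −x² = −5x². Subtract (−5x²)·D = 5x⁴ + 15x³ − 40x². Remainder: 5x³ + 21x² − 22x − 48.
Step 4: lead(5x³ + 21x² − 22x − 48) ÷ lead(D) = 5x³ ÷ −x² = −5x. Subtract (−5x)·D = 5x³ + 15x² − 40x. Remainder: 6x² + 18x − 48.
Step 5: lead(6x² + 18x − 48) ÷ lead(D) = 6x² ÷ −x² = −6. Subtract (−6)·D = 6x² + 18x − 48. Remainder: 0.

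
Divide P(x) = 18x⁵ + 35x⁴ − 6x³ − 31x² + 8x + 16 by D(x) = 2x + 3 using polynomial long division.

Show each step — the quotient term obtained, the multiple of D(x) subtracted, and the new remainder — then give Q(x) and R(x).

Step 1: lead(18x⁵ + 35x⁴ − 6x³ − 31x² + 8x + 16) ÷ lead(D) = 18x⁵ ÷ 2x = 9x⁴. Subtract (9x⁴)·D = 18x⁵ + 27x⁴. Remainder: 8x⁴ − 6x³ − 31x² + 8x + 16.
Step 2: lead(8x⁴ − 6x³ − 31x² + 8x + 16) ÷ lead(D) = 8x⁴ ÷ 2x = 4x³. Subtract (4x³)·D = 8x⁴ + 12x³. Remainder: −18x³ − 31x² + 8x + 16.
Step 3: lead(−18x³ − 31x² + 8x + 16) ÷ lead(D) = −18x³ ÷ 2x = −9x². Subtract (−9x²)·D = −18x³ − 27x². Remainder: −4x² + 8x + 16.
Step 4: lead(−4x² + 8x + 16) ÷ lead(D) = −4x² ÷ 2x = −2x. Subtract (−2x)·D = −4x² − 6x. Remainder: 14x + 16.
Step 5: lead(14x + 16) ÷ lead(D) = 14x ÷ 2x = 7. Subtract (7)·D = 14x + 21. Remainder: −5.

Q(x) = 9x⁴ + 4x³ − 9x² − 2x + 7; R(x) = −5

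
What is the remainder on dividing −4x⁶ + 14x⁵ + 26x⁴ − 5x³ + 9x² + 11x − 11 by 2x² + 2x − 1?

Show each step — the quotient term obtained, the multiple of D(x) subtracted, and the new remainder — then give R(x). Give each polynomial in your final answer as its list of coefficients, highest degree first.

Step 1: lead(−4x⁶ + 14x⁵ + 26x⁴ − 5x³ + 9x² + 11x − 11) ÷ lead(D) = −4x⁶ ÷ 2x² = −2x⁴. Subtract (−2x⁴)·D = −4x⁶ − 4x⁵ + 2x⁴. Remainder: 18x⁵ + 24x⁴ − 5x³ + 9x² + 11x − 11.
Step 2: lead(18x⁵ + 24x⁴ − 5x³ + 9x² + 11x − 11) ÷ lead(D) = 18x⁵ ÷ 2x² = 9x³. Subtract (9x³)·D = 18x⁵ + 18x⁴ − 9x³. Remainder: 6x⁴ + 4x³ + 9x² + 11x − 11.
Step 3: lead(6x⁴ + 4x³ + 9x² + 11x − 11) ÷ lead(D) = 6x⁴ ÷ 2x² = 3x². Subtract (3x²)·D = 6x⁴ + 6x³ − 3x². Remainder: −2x³ + 12x² + 11x − 11.
Step 4: lead(−2x³ + 12x² + 11x − 11) ÷ lead(D) = −2x³ ÷ 2x² = −x. Subtract (−x)·D = −2x³ − 2x² + x. Remainder: 14x² + 10x − 11.
Step 5: lead(14x² + 10x − 11) ÷ lead(D) = 14x² ÷ 2x² = 7. Subtract (7)·D = 14x² + 14x − 7. Remainder: −4x − 4.

R = [-4, -4]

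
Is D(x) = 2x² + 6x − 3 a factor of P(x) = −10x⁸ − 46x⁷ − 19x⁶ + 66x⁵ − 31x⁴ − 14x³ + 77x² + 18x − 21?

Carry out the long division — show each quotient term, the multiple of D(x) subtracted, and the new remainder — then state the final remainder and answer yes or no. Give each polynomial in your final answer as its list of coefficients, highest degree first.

Step 1: lead(−10x⁸ − 46x⁷ − 19x⁶ + 66x⁵ − 31x⁴ − 14x³ + 77x² + 18x − 21) ÷ lead(D) = −10x⁸ ÷ 2x² = −5x⁶. Subtract (−5x⁶)·D = −10x⁸ − 30x⁷ + 15x⁶. Remainder: −16x⁷ − 34x⁶ + 66x⁵ − 31x⁴ − 14x³ + 77x² + 18x − 21.
Step 2: lead(−16x⁷ − 34x⁶ + 66x⁵ − 31x⁴ − 14x³ + 77x² + 18x − 21) ÷ lead(D) = −16x⁷ ÷ 2x² = −8x⁵. Subtract (−8x⁵)·D = −16x⁷ − 48x⁶ + 24x⁵. Remainder: 14x⁶ + 42x⁵ − 31x⁴ − 14x³ + 77x² + 18x − 21.
Step 3: lead(14x⁶ + 42x⁵ − 31x⁴ − 14x³ + 77x² + 18x − 21) ÷ lead(D) = 14x⁶ ÷ 2x² = 7x⁴. Subtract (7x⁴)·D = 14x⁶ + 42x⁵ − 21x⁴. Remainder: −10x⁴ − 14x³ + 77x² + 18x − 21.
Step 4: lead(−10x⁴ − 14x³ + 77x² + 18x − 21) ÷ lead(D) = −10x⁴ ÷ 2x² = −5x². Subtract (−5x²)·D = −10x⁴ − 30x³ + 15x². Remainder: 16x³ + 62x² + 18x − 21.
Step 5: lead(16x³ + 62x² + 18x − 21) ÷ lead(D) = 16x³ ÷ 2x² = 8x. Subtract (8x)·D = 16x³ + 48x² − 24x. Remainder: 14x² + 42x − 21.
Step 6: lead(14x² + 42x − 21) ÷ lead(D) = 14x² ÷ 2x² = 7. Subtract (7)·D = 14x² + 42x − 21. Remainder: 0.

R = [0], so D(x) is a factor of P(x). yes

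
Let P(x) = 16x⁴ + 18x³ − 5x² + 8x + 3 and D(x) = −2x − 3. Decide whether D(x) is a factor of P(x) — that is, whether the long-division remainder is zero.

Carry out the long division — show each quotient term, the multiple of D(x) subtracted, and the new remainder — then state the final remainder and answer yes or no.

R(x) = 0, so D(x) is a factor of P(x). yes

Step 1: lead(16x⁴ + 18x³ − 5x² + 8x + 3) ÷ lead(D) = 16x⁴ ÷ −2x = −8x³. Subtract (−8x³)·D = 16x⁴ + 24x³. Remainder: −6x³ − 5x² + 8x + 3.
Step 2: lead(−6x³ − 5x² + 8x + 3) ÷ lead(D) = −6x³ ÷ −2x = 3x². Subtract (3x²)·D = −6x³ − 9x². Remainder: 4x² + 8x + 3.
Step 3: lead(4x² + 8x + 3) ÷ lead(D) = 4x² ÷ −2x = −2x. Subtract (−2x)·D = 4x² + 6x. Remainder: 2x + 3.
Step 4: lead(2x + 3) ÷ lead(D) = 2x ÷ −2x = −1. Subtract (−1)·D = 2x + 3. Remainder: 0.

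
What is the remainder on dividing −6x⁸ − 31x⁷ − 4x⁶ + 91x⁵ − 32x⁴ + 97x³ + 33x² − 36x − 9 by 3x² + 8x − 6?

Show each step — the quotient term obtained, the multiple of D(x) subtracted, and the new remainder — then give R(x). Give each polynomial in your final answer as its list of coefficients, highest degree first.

Step 1: lead(−6x⁸ − 31x⁷ − 4x⁶ + 91x⁵ − 32x⁴ + 97x³ + 33x² − 36x − 9) ÷ lead(D) = −6x⁸ ÷ 3x² = −2x⁶. Subtract (−2x⁶)·D = −6x⁸ − 16x⁷ + 12x⁶. Remainder: −15x⁷ − 16x⁶ + 91x⁵ − 32x⁴ + 97x³ + 33x² − 36x − 9.
Step 2: lead(−15x⁷ − 16x⁶ + 91x⁵ − 32x⁴ + 97x³ + 33x² − 36x − 9) ÷ lead(D) = −15x⁷ ÷ 3x² = −5x⁵. Subtract (−5x⁵)·D = −15x⁷ − 40x⁶ + 30x⁵. Remainder: 24x⁶ + 61x⁵ − 32x⁴ + 97x³ + 33x² − 36x − 9.
Step 3: lead(24x⁶ + 61x⁵ − 32x⁴ + 97x³ + 33x² − 36x − 9) ÷ lead(D) = 24x⁶ ÷ 3x² = 8x⁴. Subtract (8x⁴)·D = 24x⁶ + 64x⁵ − 48x⁴. Remainder: −3x⁵ + 16x⁴ + 97x³ + 33x² − 36x − 9.
Step 4: lead(−3x⁵ + 16x⁴ + 97x³ + 33x² − 36x − 9) ÷ lead(D) = −3x⁵ ÷ 3x² = −x³. Subtract (−x³)·D = −3x⁵ − 8x⁴ + 6x³. Remainder: 24x⁴ + 91x³ + 33x² − 36x − 9.
Step 5: lead(24x⁴ + 91x³ + 33x² − 36x − 9) ÷ lead(D) = 24x⁴ ÷ 3x² = 8x². Subtract (8x²)·D = 24x⁴ + 64x³ − 48x². Remainder: 27x³ + 81x² − 36x − 9.
Step 6: lead(27x³ + 81x² − 36x − 9) ÷ lead(D) = 27x³ ÷ 3x² = 9x. Subtract (9x)·D = 27x³ + 72x² − 54x. Remainder: 9x² + 18x − 9.
Step 7: lead(9x² + 18x − 9) ÷ lead(D) = 9x² ÷ 3x² = 3. Subtract (3)·D = 9x² + 24x − 18. Remainder: −6x + 9.

R = [-6, 9]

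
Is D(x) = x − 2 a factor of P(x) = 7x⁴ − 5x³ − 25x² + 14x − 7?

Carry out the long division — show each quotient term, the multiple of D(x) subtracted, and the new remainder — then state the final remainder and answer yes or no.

Step 1: lead(7x⁴ − 5x³ − 25x² + 14x − 7) ÷ lead(D) = 7x⁴ ÷ x = 7x³. Subtract (7x³)·D = 7x⁴ − 14x³. Remainder: 9x³ − 25x² + 14x − 7.
Step 2: lead(9x³ − 25x² + 14x − 7) ÷ lead(D) = 9x³ ÷ x = 9x². Subtract (9x²)·D = 9x³ − 18x². Remainder: −7x² + 14x − 7.
Step 3: lead(−7x² + 14x − 7) ÷ lead(D) = −7x² ÷ x = −7x. Subtract (−7x)·D = −7x² + 14x. Remainder: −7.

R(x) = −7, so D(x) is not a factor of P(x). no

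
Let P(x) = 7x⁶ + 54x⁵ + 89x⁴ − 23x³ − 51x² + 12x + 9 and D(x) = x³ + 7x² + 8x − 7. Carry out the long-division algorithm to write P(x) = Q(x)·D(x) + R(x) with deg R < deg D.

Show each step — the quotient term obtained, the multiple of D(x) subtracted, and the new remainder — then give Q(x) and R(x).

Step 1: lead(7x⁶ + 54x⁵ + 89x⁴ − 23x³ − 51x² + 12x + 9) ÷ lead(D) = 7x⁶ ÷ x³ = 7x³. Subtract (7x³)·D = 7x⁶ + 49x⁵ + 56x⁴ − 49x³. Remainder: 5x⁵ + 33x⁴ + 26x³ − 51x² + 12x + 9.
Step 2: lead(5x⁵ + 33x⁴ + 26x³ − 51x² + 12x + 9) ÷ lead(D) = 5x⁵ ÷ x³ = 5x². Subtract (5x²)·D = 5x⁵ + 35x⁴ + 40x³ − 35x². Remainder: −2x⁴ − 14x³ − 16x² + 12x + 9.
Step 3: lead(−2x⁴ − 14x³ − 16x² + 12x + 9) ÷ lead(D) = −2x⁴ ÷ x³ = −2x. Subtract (−2x)·D = −2x⁴ − 14x³ − 16x² + 14x. Remainder: −2x + 9.

Q(x) = 7x³ + 5x² − 2x; R(x) = −2x + 9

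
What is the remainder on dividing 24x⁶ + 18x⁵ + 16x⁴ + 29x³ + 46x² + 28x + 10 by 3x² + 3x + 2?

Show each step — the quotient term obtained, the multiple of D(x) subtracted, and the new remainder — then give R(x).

Step 1: lead(24x⁶ + 18x⁵ + 16x⁴ + 29x³ + 46x² + 28x + 10) ÷ lead(D) = 24x⁶ ÷ 3x² = 8x⁴. Subtract (8x⁴)·D = 24x⁶ + 24x⁵ + 16x⁴. Remainder: −6x⁵ + 29x³ + 46x² + 28x + 10.
Step 2: lead(−6x⁵ + 29x³ + 46x² + 28x + 10) ÷ lead(D) = −6x⁵ ÷ 3x² = −2x³. Subtract (−2x³)·D = −6x⁵ − 6x⁴ − 4x³. Remainder: 6x⁴ + 33x³ + 46x² + 28x + 10.
Step 3: lead(6x⁴ + 33x³ + 46x² + 28x + 10) ÷ lead(D) = 6x⁴ ÷ 3x² = 2x². Subtract (2x²)·D = 6x⁴ + 6x³ + 4x². Remainder: 27x³ + 42x² + 28x + 10.
Step 4: lead(27x³ + 42x² + 28x + 10) ÷ lead(D) = 27x³ ÷ 3x² = 9x. Subtract (9x)·D = 27x³ + 27x² + 18x. Remainder: 15x² + 10x + 10.
Step 5: lead(15x² + 10x + 10) ÷ lead(D) = 15x² ÷ 3x² = 5. Subtract (5)·D = 15x² + 15x + 10. Remainder: −5x.

R(x) = −5x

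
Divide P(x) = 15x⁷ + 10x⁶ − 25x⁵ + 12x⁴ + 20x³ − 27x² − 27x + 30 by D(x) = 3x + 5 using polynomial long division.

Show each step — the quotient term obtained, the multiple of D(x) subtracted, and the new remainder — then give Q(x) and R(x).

Q(x) = 5x⁶ − 5x⁵ + 4x³ − 9x + 6; R(x) = 0

Step 1: lead(15x⁷ + 10x⁶ − 25x⁵ + 12x⁴ + 20x³ − 27x² − 27x + 30) ÷ lead(D) = 15x⁷ ÷ 3x = 5x⁶. Subtract (5x⁶)·D = 15x⁷ + 25x⁶. Remainder: −15x⁶ − 25x⁵ + 12x⁴ + 20x³ − 27x² − 27x + 30.
Step 2: lead(−15x⁶ − 25x⁵ + 12x⁴ + 20x³ − 27x² − 27x + 30) ÷ lead(D) = −15x⁶ ÷ 3x = −5x⁵. Subtract (−5x⁵)·D = −15x⁶ − 25x⁵. Remainder: 12x⁴ + 20x³ − 27x² − 27x + 30.
Step 3: lead(12x⁴ + 20x³ − 27x² − 27x + 30) ÷ lead(D) = 12x⁴ ÷ 3x = 4x³. Subtract (4x³)·D = 12x⁴ + 20x³. Remainder: −27x² − 27x + 30.
Step 4: lead(−27x² − 27x + 30) ÷ lead(D) = −27x² ÷ 3x = −9x. Subtract (−9x)·D = −27x² − 45x. Remainder: 18x + 30.
Step 5: lead(18x + 30) ÷ lead(D) = 18x ÷ 3x = 6. Subtract (6)·D = 18x + 30. Remainder: 0.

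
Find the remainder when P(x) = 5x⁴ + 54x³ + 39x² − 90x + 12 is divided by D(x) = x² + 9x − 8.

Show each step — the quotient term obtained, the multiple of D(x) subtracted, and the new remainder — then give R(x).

Step 1: lead(5x⁴ + 54x³ + 39x² − 90x + 12) ÷ lead(D) = 5x⁴ ÷ x² = 5x². Subtract (5x²)·D = 5x⁴ + 45x³ − 40x². Remainder: 9x³ + 79x² − 90x + 12.
Step 2: lead(9x³ + 79x² − 90x + 12) ÷ lead(D) = 9x³ ÷ x² = 9x. Subtract (9x)·D = 9x³ + 81x² − 72x. Remainder: −2x² − 18x + 12.
Step 3: lead(−2x² − 18x + 12) ÷ lead(D) = −2x² ÷ x² = −2. Subtract (−2)·D = −2x² − 18x + 16. Remainder: −4.

R(x) = −4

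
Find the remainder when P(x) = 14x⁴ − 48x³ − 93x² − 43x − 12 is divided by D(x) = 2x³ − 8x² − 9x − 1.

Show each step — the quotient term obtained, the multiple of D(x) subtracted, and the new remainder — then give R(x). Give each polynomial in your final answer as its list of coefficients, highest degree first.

Step 1: lead(14x⁴ − 48x³ − 93x² − 43x − 12) ÷ lead(D) = 14x⁴ ÷ 2x³ = 7x. Subtract (7x)·D = 14x⁴ − 56x³ − 63x² − 7x. Remainder: 8x³ − 30x² − 36x − 12.
Step 2: lead(8x³ − 30x² − 36x − 12) ÷ lead(D) = 8x³ ÷ 2x³ = 4. Subtract (4)·D = 8x³ − 32x² − 36x − 4. Remainder: 2x² − 8.

R = [2, 0, -8]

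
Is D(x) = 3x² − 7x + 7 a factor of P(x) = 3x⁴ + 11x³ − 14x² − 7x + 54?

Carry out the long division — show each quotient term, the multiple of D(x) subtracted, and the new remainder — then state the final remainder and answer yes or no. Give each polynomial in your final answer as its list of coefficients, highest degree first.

R = [5], so D(x) is not a factor of P(x). no

Step 1: lead(3x⁴ + 11x³ − 14x² − 7x + 54) ÷ lead(D) = 3x⁴ ÷ 3x² = x². Subtract (x²)·D = 3x⁴ − 7x³ + 7x². Remainder: 18x³ − 21x² − 7x + 54.
Step 2: lead(18x³ − 21x² − 7x + 54) ÷ lead(D) = 18x³ ÷ 3x² = 6x. Subtract (6x)·D = 18x³ − 42x² + 42x. Remainder: 21x² − 49x + 54.
Step 3: lead(21x² − 49x + 54) ÷ lead(D) = 21x² ÷ 3x² = 7. Subtract (7)·D = 21x² − 49x + 49. Remainder: 5.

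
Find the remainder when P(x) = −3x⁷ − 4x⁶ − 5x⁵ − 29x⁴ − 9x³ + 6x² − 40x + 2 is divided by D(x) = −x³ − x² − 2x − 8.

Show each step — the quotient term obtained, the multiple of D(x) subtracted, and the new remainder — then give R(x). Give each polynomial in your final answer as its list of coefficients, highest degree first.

R = [2]

Step 1: lead(−3x⁷ − 4x⁶ − 5x⁵ − 29x⁴ − 9x³ + 6x² − 40x + 2) ÷ lead(D) = −3x⁷ ÷ −x³ = 3x⁴. Subtract (3x⁴)·D = −3x⁷ − 3x⁶ − 6x⁵ − 24x⁴. Remainder: −x⁶ + x⁵ − 5x⁴ − 9x³ + 6x² − 40x + 2.
Step 2: lead(−x⁶ + x⁵ − 5x⁴ − 9x³ + 6x² − 40x + 2) ÷ lead(D) = −x⁶ ÷ −x³ = x³. Subtract (x³)·D = −x⁶ − x⁵ − 2x⁴ − 8x³. Remainder: 2x⁵ − 3x⁴ − x³ + 6x² − 40x + 2.
Step 3: lead(2x⁵ − 3x⁴ − x³ + 6x² − 40x + 2) ÷ lead(D) = 2x⁵ ÷ −x³ = −2x². Subtract (−2x²)·D = 2x⁵ + 2x⁴ + 4x³ + 16x². Remainder: −5x⁴ − 5x³ − 10x² − 40x + 2.
Step 4: lead(−5x⁴ − 5x³ − 10x² − 40x + 2) ÷ lead(D) = −5x⁴ ÷ −x³ = 5x. Subtract (5x)·D = −5x⁴ − 5x³ − 10x² − 40x. Remainder: 2.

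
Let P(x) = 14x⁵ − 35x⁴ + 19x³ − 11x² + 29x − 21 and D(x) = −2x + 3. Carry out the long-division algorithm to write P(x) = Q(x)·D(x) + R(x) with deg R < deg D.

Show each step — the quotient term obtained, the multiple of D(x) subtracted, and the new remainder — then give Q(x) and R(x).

Step 1: lead(14x⁵ − 35x⁴ + 19x³ − 11x² + 29x − 21) ÷ lead(D) = 14x⁵ ÷ −2x = −7x⁴. Subtract (−7x⁴)·D = 14x⁵ − 21x⁴. Remainder: −14x⁴ + 19x³ − 11x² + 29x − 21.
Step 2: lead(−14x⁴ + 19x³ − 11x² + 29x − 21) ÷ lead(D) = −14x⁴ ÷ −2x = 7x³. Subtract (7x³)·D = −14x⁴ + 21x³. Remainder: −2x³ − 11x² + 29x − 21.
Step 3: lead(−2x³ − 11x² + 29x − 21) ÷ lead(D) = −2x³ ÷ −2x = x². Subtract (x²)·D = −2x³ + 3x². Remainder: −14x² + 29x − 21.
Step 4: lead(−14x² + 29x − 21) ÷ lead(D) = −14x² ÷ −2x = 7x. Subtract (7x)·D = −14x² + 21x. Remainder: 8x − 21.
Step 5: lead(8x − 21) ÷ lead(D) = 8x ÷ −2x = −4. Subtract (−4)·D = 8x − 12. Remainder: −9.

Q(x) = −7x⁴ + 7x³ + x² + 7x − 4; R(x) = −9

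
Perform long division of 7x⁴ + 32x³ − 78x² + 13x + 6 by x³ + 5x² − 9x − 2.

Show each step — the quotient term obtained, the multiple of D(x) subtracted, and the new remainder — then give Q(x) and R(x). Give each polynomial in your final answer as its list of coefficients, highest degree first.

Q = [7, -3]; R = [0]

Step 1: lead(7x⁴ + 32x³ − 78x² + 13x + 6) ÷ lead(D) = 7x⁴ ÷ x³ = 7x. Subtract (7x)·D = 7x⁴ + 35x³ − 63x² − 14x. Remainder: −3x³ − 15x² + 27x + 6.
Step 2: lead(−3x³ − 15x² + 27x + 6) ÷ lead(D) = −3x³ ÷ x³ = −3. Subtract (−3)·D = −3x³ − 15x² + 27x + 6. Remainder: 0.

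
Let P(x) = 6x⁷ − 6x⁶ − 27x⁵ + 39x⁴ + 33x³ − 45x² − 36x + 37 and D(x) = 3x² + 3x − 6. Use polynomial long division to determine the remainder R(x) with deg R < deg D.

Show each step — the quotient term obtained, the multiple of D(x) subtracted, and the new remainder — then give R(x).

R(x) = 1

Step 1: lead(6x⁷ − 6x⁶ − 27x⁵ + 39x⁴ + 33x³ − 45x² − 36x + 37) ÷ lead(D) = 6x⁷ ÷ 3x² = 2x⁵. Subtract (2x⁵)·D = 6x⁷ + 6x⁶ − 12x⁵. Remainder: −12x⁶ − 15x⁵ + 39x⁴ + 33x³ − 45x² − 36x + 37.
Step 2: lead(−12x⁶ − 15x⁵ + 39x⁴ + 33x³ − 45x² − 36x + 37) ÷ lead(D) = −12x⁶ ÷ 3x² = −4x⁴. Subtract (−4x⁴)·D = −12x⁶ − 12x⁵ + 24x⁴. Remainder: −3x⁵ + 15x⁴ + 33x³ − 45x² − 36x + 37.
Step 3: lead(−3x⁵ + 15x⁴ + 33x³ − 45x² − 36x + 37) ÷ lead(D) = −3x⁵ ÷ 3x² = −x³. Subtract (−x³)·D = −3x⁵ − 3x⁴ + 6x³. Remainder: 18x⁴ + 27x³ − 45x² − 36x + 37.
Step 4: lead(18x⁴ + 27x³ − 45x² − 36x + 37) ÷ lead(D) = 18x⁴ ÷ 3x² = 6x². Subtract (6x²)·D = 18x⁴ + 18x³ − 36x². Remainder: 9x³ − 9x² − 36x + 37.
Step 5: lead(9x³ − 9x² − 36x + 37) ÷ lead(D) = 9x³ ÷ 3x² = 3x. Subtract (3x)·D = 9x³ + 9x² − 18x. Remainder: −18x² − 18x + 37.
Step 6: lead(−18x² − 18x + 37) ÷ lead(D) = −18x² ÷ 3x² = −6. Subtract (−6)·D = −18x² − 18x + 36. Remainder: 1.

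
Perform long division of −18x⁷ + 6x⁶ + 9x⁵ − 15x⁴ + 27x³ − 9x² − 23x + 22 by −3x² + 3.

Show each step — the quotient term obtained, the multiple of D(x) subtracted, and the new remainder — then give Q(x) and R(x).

Step 1: lead(−18x⁷ + 6x⁶ + 9x⁵ − 15x⁴ + 27x³ − 9x² − 23x + 22) ÷ lead(D) = −18x⁷ ÷ −3x² = 6x⁵. Subtract (6x⁵)·D = −18x⁷ + 18x⁵. Remainder: 6x⁶ − 9x⁵ − 15x⁴ + 27x³ − 9x² − 23x + 22.
Step 2: lead(6x⁶ − 9x⁵ − 15x⁴ + 27x³ − 9x² − 23x + 22) ÷ lead(D) = 6x⁶ ÷ −3x² = −2x⁴. Subtract (−2x⁴)·D = 6x⁶ − 6x⁴. Remainder: −9x⁵ − 9x⁴ + 27x³ − 9x² − 23x + 22.
Step 3: lead(−9x⁵ − 9x⁴ + 27x³ − 9x² − 23x + 22) ÷ lead(D) = −9x⁵ ÷ −3x² = 3x³. Subtract (3x³)·D = −9x⁵ + 9x³. Remainder: −9x⁴ + 18x³ − 9x² − 23x + 22.
Step 4: lead(−9x⁴ + 18x³ − 9x² − 23x + 22) ÷ lead(D) = −9x⁴ ÷ −3x² = 3x². Subtract (3x²)·D = −9x⁴ + 9x². Remainder: 18x³ − 18x² − 23x + 22.
Step 5: lead(18x³ − 18x² − 23x + 22) ÷ lead(D) = 18x³ ÷ −3x² = −6x. Subtract (−6x)·D = 18x³ − 18x. Remainder: −18x² − 5x + 22.
Step 6: lead(−18x² − 5x + 22) ÷ lead(D) = −18x² ÷ −3x² = 6. Subtract (6)·D = −18x² + 18. Remainder: −5x + 4.

Q(x) = 6x⁵ − 2x⁴ + 3x³ + 3x² − 6x + 6; R(x) = −5x + 4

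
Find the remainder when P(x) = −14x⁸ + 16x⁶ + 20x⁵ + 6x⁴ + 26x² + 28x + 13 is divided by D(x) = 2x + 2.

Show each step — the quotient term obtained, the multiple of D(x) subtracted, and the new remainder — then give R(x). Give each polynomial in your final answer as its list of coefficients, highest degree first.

R = [-1]

Step 1: lead(−14x⁸ + 16x⁶ + 20x⁵ + 6x⁴ + 26x² + 28x + 13) ÷ lead(D) = −14x⁸ ÷ 2x = −7x⁷. Subtract (−7x⁷)·D = −14x⁸ − 14x⁷. Remainder: 14x⁷ + 16x⁶ + 20x⁵ + 6x⁴ + 26x² + 28x + 13.
Step 2: lead(14x⁷ + 16x⁶ + 20x⁵ + 6x⁴ + 26x² + 28x + 13) ÷ lead(D) = 14x⁷ ÷ 2x = 7x⁶. Subtract (7x⁶)·D = 14x⁷ + 14x⁶. Remainder: 2x⁶ + 20x⁵ + 6x⁴ + 26x² + 28x + 13.
Step 3: lead(2x⁶ + 20x⁵ + 6x⁴ + 26x² + 28x + 13) ÷ lead(D) = 2x⁶ ÷ 2x = x⁵. Subtract (x⁵)·D = 2x⁶ + 2x⁵. Remainder: 18x⁵ + 6x⁴ + 26x² + 28x + 13.
Step 4: lead(18x⁵ + 6x⁴ + 26x² + 28x + 13) ÷ lead(D) = 18x⁵ ÷ 2x = 9x⁴. Subtract (9x⁴)·D = 18x⁵ + 18x⁴. Remainder: −12x⁴ + 26x² + 28x + 13.
Step 5: lead(−12x⁴ + 26x² + 28x + 13) ÷ lead(D) = −12x⁴ ÷ 2x = −6x³. Subtract (−6x³)·D = −12x⁴ − 12x³. Remainder: 12x³ + 26x² + 28x + 13.
Step 6: lead(12x³ + 26x² + 28x + 13) ÷ lead(D) = 12x³ ÷ 2x = 6x². Subtract (6x²)·D = 12x³ + 12x². Remainder: 14x² + 28x + 13.
Step 7: lead(14x² + 28x + 13) ÷ lead(D) = 14x² ÷ 2x = 7x. Subtract (7x)·D = 14x² + 14x. Remainder: 14x + 13.
Step 8: lead(14x + 13) ÷ lead(D) = 14x ÷ 2x = 7. Subtract (7)·D = 14x + 14. Remainder: −1.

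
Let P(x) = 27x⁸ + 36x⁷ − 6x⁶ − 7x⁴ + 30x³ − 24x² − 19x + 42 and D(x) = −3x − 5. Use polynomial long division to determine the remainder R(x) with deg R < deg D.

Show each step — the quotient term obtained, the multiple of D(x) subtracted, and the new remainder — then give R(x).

R(x) = 7

Step 1: lead(27x⁸ + 36x⁷ − 6x⁶ − 7x⁴ + 30x³ − 24x² − 19x + 42) ÷ lead(D) = 27x⁸ ÷ −3x = −9x⁷. Subtract (−9x⁷)·D = 27x⁸ + 45x⁷. Remainder: −9x⁷ − 6x⁶ − 7x⁴ + 30x³ − 24x² − 19x + 42.
Step 2: lead(−9x⁷ − 6x⁶ − 7x⁴ + 30x³ − 24x² − 19x + 42) ÷ lead(D) = −9x⁷ ÷ −3x = 3x⁶. Subtract (3x⁶)·D = −9x⁷ − 15x⁶. Remainder: 9x⁶ − 7x⁴ + 30x³ − 24x² − 19x + 42.
Step 3: lead(9x⁶ − 7x⁴ + 30x³ − 24x² − 19x + 42) ÷ lead(D) = 9x⁶ ÷ −3x = −3x⁵. Subtract (−3x⁵)·D = 9x⁶ + 15x⁵. Remainder: −15x⁵ − 7x⁴ + 30x³ − 24x² − 19x + 42.
Step 4: lead(−15x⁵ − 7x⁴ + 30x³ − 24x² − 19x + 42) ÷ lead(D) = −15x⁵ ÷ −3x = 5x⁴. Subtract (5x⁴)·D = −15x⁵ − 25x⁴. Remainder: 18x⁴ + 30x³ − 24x² − 19x + 42.
Step 5: lead(18x⁴ + 30x³ − 24x² − 19x + 42) ÷ lead(D) = 18x⁴ ÷ −3x = −6x³. Subtract (−6x³)·D = 18x⁴ + 30x³. Remainder: −24x² − 19x + 42.
Step 6: lead(−24x² − 19x + 42) ÷ lead(D) = −24x² ÷ −3x = 8x. Subtract (8x)·D = −24x² − 40x. Remainder: 21x + 42.
Step 7: lead(21x + 42) ÷ lead(D) = 21x ÷ −3x = −7. Subtract (−7)·D = 21x + 35. Remainder: 7.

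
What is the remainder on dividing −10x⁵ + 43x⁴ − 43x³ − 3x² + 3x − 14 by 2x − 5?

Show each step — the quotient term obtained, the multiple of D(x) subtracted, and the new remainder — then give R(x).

R(x) = 6

Step 1: lead(−10x⁵ + 43x⁴ − 43x³ − 3x² + 3x − 14) ÷ lead(D) = −10x⁵ ÷ 2x = −5x⁴. Subtract (−5x⁴)·D = −10x⁵ + 25x⁴. Remainder: 18x⁴ − 43x³ − 3x² + 3x − 14.
Step 2: lead(18x⁴ − 43x³ − 3x² + 3x − 14) ÷ lead(D) = 18x⁴ ÷ 2x = 9x³. Subtract (9x³)·D = 18x⁴ − 45x³. Remainder: 2x³ − 3x² + 3x − 14.
Step 3: lead(2x³ − 3x² + 3x − 14) ÷ lead(D) = 2x³ ÷ 2x = x². Subtract (x²)·D = 2x³ − 5x². Remainder: 2x² + 3x − 14.
Step 4: lead(2x² + 3x − 14) ÷ lead(D) = 2x² ÷ 2x = x. Subtract (x)·D = 2x² − 5x. Remainder: 8x − 14.
Step 5: lead(8x − 14) ÷ lead(D) = 8x ÷ 2x = 4. Subtract (4)·D = 8x − 20. Remainder: 6.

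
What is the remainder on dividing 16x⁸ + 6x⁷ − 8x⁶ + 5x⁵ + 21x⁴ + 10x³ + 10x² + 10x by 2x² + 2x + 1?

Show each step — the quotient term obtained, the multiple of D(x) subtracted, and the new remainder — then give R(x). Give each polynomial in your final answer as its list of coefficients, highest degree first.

Step 1: lead(16x⁸ + 6x⁷ − 8x⁶ + 5x⁵ + 21x⁴ + 10x³ + 10x² + 10x) ÷ lead(D) = 16x⁸ ÷ 2x² = 8x⁶. Subtract (8x⁶)·D = 16x⁸ + 16x⁷ + 8x⁶. Remainder: −10x⁷ − 16x⁶ + 5x⁵ + 21x⁴ + 10x³ + 10x² + 10x.
Step 2: lead(−10x⁷ − 16x⁶ + 5x⁵ + 21x⁴ + 10x³ + 10x² + 10x) ÷ lead(D) = −10x⁷ ÷ 2x² = −5x⁵. Subtract (−5x⁵)·D = −10x⁷ − 10x⁶ − 5x⁵. Remainder: −6x⁶ + 10x⁵ + 21x⁴ + 10x³ + 10x² + 10x.
Step 3: lead(−6x⁶ + 10x⁵ + 21x⁴ + 10x³ + 10x² + 10x) ÷ lead(D) = −6x⁶ ÷ 2x² = −3x⁴. Subtract (−3x⁴)·D = −6x⁶ − 6x⁵ − 3x⁴. Remainder: 16x⁵ + 24x⁴ + 10x³ + 10x² + 10x.
Step 4: lead(16x⁵ + 24x⁴ + 10x³ + 10x² + 10x) ÷ lead(D) = 16x⁵ ÷ 2x² = 8x³. Subtract (8x³)·D = 16x⁵ + 16x⁴ + 8x³. Remainder: 8x⁴ + 2x³ + 10x² + 10x.
Step 5: lead(8x⁴ + 2x³ + 10x² + 10x) ÷ lead(D) = 8x⁴ ÷ 2x² = 4x². Subtract (4x²)·D = 8x⁴ + 8x³ + 4x². Remainder: −6x³ + 6x² + 10x.
Step 6: lead(−6x³ + 6x² + 10x) ÷ lead(D) = −6x³ ÷ 2x² = −3x. Subtract (−3x)·D = −6x³ − 6x² − 3x. Remainder: 12x² + 13x.
Step 7: lead(12x² + 13x) ÷ lead(D) = 12x² ÷ 2x² = 6. Subtract (6)·D = 12x² + 12x + 6. Remainder: x − 6.

R = [1, -6]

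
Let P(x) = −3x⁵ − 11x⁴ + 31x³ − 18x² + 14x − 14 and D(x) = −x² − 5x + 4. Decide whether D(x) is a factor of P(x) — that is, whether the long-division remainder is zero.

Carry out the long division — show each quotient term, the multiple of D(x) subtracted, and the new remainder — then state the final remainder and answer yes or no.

Step 1: lead(−3x⁵ − 11x⁴ + 31x³ − 18x² + 14x − 14) ÷ lead(D) = −3x⁵ ÷ −x² = 3x³. Subtract (3x³)·D = −3x⁵ − 15x⁴ + 12x³. Remainder: 4x⁴ + 19x³ − 18x² + 14x − 14.
Step 2: lead(4x⁴ + 19x³ − 18x² + 14x − 14) ÷ lead(D) = 4x⁴ ÷ −x² = −4x². Subtract (−4x²)·D = 4x⁴ + 20x³ − 16x². Remainder: −x³ − 2x² + 14x − 14.
Step 3: lead(−x³ − 2x² + 14x − 14) ÷ lead(D) = −x³ ÷ −x² = x. Subtract (x)·D = −x³ − 5x² + 4x. Remainder: 3x² + 10x − 14.
Step 4: lead(3x² + 10x − 14) ÷ lead(D) = 3x² ÷ −x² = −3. Subtract (−3)·D = 3x² + 15x − 12. Remainder: −5x − 2.

R(x) = −5x − 2, so D(x) is not a factor of P(x). no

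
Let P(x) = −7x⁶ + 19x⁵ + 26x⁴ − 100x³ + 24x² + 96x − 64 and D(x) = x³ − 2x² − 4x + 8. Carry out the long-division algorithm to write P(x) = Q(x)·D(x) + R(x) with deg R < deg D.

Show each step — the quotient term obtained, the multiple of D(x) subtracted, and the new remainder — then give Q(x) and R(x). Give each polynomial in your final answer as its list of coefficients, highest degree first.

Q = [-7, 5, 8, -8]; R = [0]

Step 1: lead(−7x⁶ + 19x⁵ + 26x⁴ − 100x³ + 24x² + 96x − 64) ÷ lead(D) = −7x⁶ ÷ x³ = −7x³. Subtract (−7x³)·D = −7x⁶ + 14x⁵ + 28x⁴ − 56x³. Remainder: 5x⁵ − 2x⁴ − 44x³ + 24x² + 96x − 64.
Step 2: lead(5x⁵ − 2x⁴ − 44x³ + 24x² + 96x − 64) ÷ lead(D) = 5x⁵ ÷ x³ = 5x². Subtract (5x²)·D = 5x⁵ − 10x⁴ − 20x³ + 40x². Remainder: 8x⁴ − 24x³ − 16x² + 96x − 64.
Step 3: lead(8x⁴ − 24x³ − 16x² + 96x − 64) ÷ lead(D) = 8x⁴ ÷ x³ = 8x. Subtract (8x)·D = 8x⁴ − 16x³ − 32x² + 64x. Remainder: −8x³ + 16x² + 32x − 64.
Step 4: lead(−8x³ + 16x² + 32x − 64) ÷ lead(D) = −8x³ ÷ x³ = −8. Subtract (−8)·D = −8x³ + 16x² + 32x − 64. Remainder: 0.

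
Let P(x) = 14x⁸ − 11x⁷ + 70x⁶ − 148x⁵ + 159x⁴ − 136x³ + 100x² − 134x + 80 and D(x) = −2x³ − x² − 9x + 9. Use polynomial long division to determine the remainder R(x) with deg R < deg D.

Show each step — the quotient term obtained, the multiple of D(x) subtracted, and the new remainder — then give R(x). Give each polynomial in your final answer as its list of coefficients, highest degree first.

R = [-8, 8]

Step 1: lead(14x⁸ − 11x⁷ + 70x⁶ − 148x⁵ + 159x⁴ − 136x³ + 100x² − 134x + 80) ÷ lead(D) = 14x⁸ ÷ −2x³ = −7x⁵. Subtract (−7x⁵)·D = 14x⁸ + 7x⁷ + 63x⁶ − 63x⁵. Remainder: −18x⁷ + 7x⁶ − 85x⁵ + 159x⁴ − 136x³ + 100x² − 134x + 80.
Step 2: lead(−18x⁷ + 7x⁶ − 85x⁵ + 159x⁴ − 136x³ + 100x² − 134x + 80) ÷ lead(D) = −18x⁷ ÷ −2x³ = 9x⁴. Subtract (9x⁴)·D = −18x⁷ − 9x⁶ − 81x⁵ + 81x⁴. Remainder: 16x⁶ − 4x⁵ + 78x⁴ − 136x³ + 100x² − 134x + 80.
Step 3: lead(16x⁶ − 4x⁵ + 78x⁴ − 136x³ + 100x² − 134x + 80) ÷ lead(D) = 16x⁶ ÷ −2x³ = −8x³. Subtract (−8x³)·D = 16x⁶ + 8x⁵ + 72x⁴ − 72x³. Remainder: −12x⁵ + 6x⁴ − 64x³ + 100x² − 134x + 80.
Step 4: lead(−12x⁵ + 6x⁴ − 64x³ + 100x² − 134x + 80) ÷ lead(D) = −12x⁵ ÷ −2x³ = 6x². Subtract (6x²)·D = −12x⁵ − 6x⁴ − 54x³ + 54x². Remainder: 12x⁴ − 10x³ + 46x² − 134x + 80.
Step 5: lead(12x⁴ − 10x³ + 46x² − 134x + 80) ÷ lead(D) = 12x⁴ ÷ −2x³ = −6x. Subtract (−6x)·D = 12x⁴ + 6x³ + 54x² − 54x. Remainder: −16x³ − 8x² − 80x + 80.
Step 6: lead(−16x³ − 8x² − 80x + 80) ÷ lead(D) = −16x³ ÷ −2x³ = 8. Subtract (8)·D = −16x³ − 8x² − 72x + 72. Remainder: −8x + 8.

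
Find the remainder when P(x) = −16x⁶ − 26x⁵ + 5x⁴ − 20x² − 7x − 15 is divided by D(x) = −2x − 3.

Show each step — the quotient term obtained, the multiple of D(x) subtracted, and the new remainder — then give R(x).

Step 1: lead(−16x⁶ − 26x⁵ + 5x⁴ − 20x² − 7x − 15) ÷ lead(D) = −16x⁶ ÷ −2x = 8x⁵. Subtract (8x⁵)·D = −16x⁶ − 24x⁵. Remainder: −2x⁵ + 5x⁴ − 20x² − 7x − 15.
Step 2: lead(−2x⁵ + 5x⁴ − 20x² − 7x − 15) ÷ lead(D) = −2x⁵ ÷ −2x = x⁴. Subtract (x⁴)·D = −2x⁵ − 3x⁴. Remainder: 8x⁴ − 20x² − 7x − 15.
Step 3: lead(8x⁴ − 20x² − 7x − 15) ÷ lead(D) = 8x⁴ ÷ −2x = −4x³. Subtract (−4x³)·D = 8x⁴ + 12x³. Remainder: −12x³ − 20x² − 7x − 15.
Step 4: lead(−12x³ − 20x² − 7x − 15) ÷ lead(D) = −12x³ ÷ −2x = 6x². Subtract (6x²)·D = −12x³ − 18x². Remainder: −2x² − 7x − 15.
Step 5: lead(−2x² − 7x − 15) ÷ lead(D) = −2x² ÷ −2x = x. Subtract (x)·D = −2x² − 3x. Remainder: −4x − 15.
Step 6: lead(−4x − 15) ÷ lead(D) = −4x ÷ −2x = 2. Subtract (2)·D = −4x − 6. Remainder: −9.

R(x) = −9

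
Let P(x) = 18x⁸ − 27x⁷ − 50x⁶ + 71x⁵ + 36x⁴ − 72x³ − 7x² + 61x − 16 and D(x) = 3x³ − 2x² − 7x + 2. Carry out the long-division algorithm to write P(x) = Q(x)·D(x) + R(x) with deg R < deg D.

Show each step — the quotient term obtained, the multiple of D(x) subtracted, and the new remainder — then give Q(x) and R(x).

Q(x) = 6x⁵ − 5x⁴ − 6x³ + 4x² + 4x − 8; R(x) = −3x² − 3x

Step 1: lead(18x⁸ − 27x⁷ − 50x⁶ + 71x⁵ + 36x⁴ − 72x³ − 7x² + 61x − 16) ÷ lead(D) = 18x⁸ ÷ 3x³ = 6x⁵. Subtract (6x⁵)·D = 18x⁸ − 12x⁷ − 42x⁶ + 12x⁵. Remainder: −15x⁷ − 8x⁶ + 59x⁵ + 36x⁴ − 72x³ − 7x² + 61x − 16.
Step 2: lead(−15x⁷ − 8x⁶ + 59x⁵ + 36x⁴ − 72x³ − 7x² + 61x − 16) ÷ lead(D) = −15x⁷ ÷ 3x³ = −5x⁴. Subtract (−5x⁴)·D = −15x⁷ + 10x⁶ + 35x⁵ − 10x⁴. Remainder: −18x⁶ + 24x⁵ + 46x⁴ − 72x³ − 7x² + 61x − 16.
Step 3: lead(−18x⁶ + 24x⁵ + 46x⁴ − 72x³ − 7x² + 61x − 16) ÷ lead(D) = −18x⁶ ÷ 3x³ = −6x³. Subtract (−6x³)·D = −18x⁶ + 12x⁵ + 42x⁴ − 12x³. Remainder: 12x⁵ + 4x⁴ − 60x³ − 7x² + 61x − 16.
Step 4: lead(12x⁵ + 4x⁴ − 60x³ − 7x² + 61x − 16) ÷ lead(D) = 12x⁵ ÷ 3x³ = 4x². Subtract (4x²)·D = 12x⁵ − 8x⁴ − 28x³ + 8x². Remainder: 12x⁴ − 32x³ − 15x² + 61x − 16.
Step 5: lead(12x⁴ − 32x³ − 15x² + 61x − 16) ÷ lead(D) = 12x⁴ ÷ 3x³ = 4x. Subtract (4x)·D = 12x⁴ − 8x³ − 28x² + 8x. Remainder: −24x³ + 13x² + 53x − 16.
Step 6: lead(−24x³ + 13x² + 53x − 16) ÷ lead(D) = −24x³ ÷ 3x³ = −8. Subtract (−8)·D = −24x³ + 16x² + 56x − 16. Remainder: −3x² − 3x.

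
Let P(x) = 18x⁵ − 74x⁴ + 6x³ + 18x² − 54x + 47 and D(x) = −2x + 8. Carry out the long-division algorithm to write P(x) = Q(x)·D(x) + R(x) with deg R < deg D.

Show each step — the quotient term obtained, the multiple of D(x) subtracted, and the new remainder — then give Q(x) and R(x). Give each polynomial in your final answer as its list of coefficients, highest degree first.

Q = [-9, 1, 1, -5, 7]; R = [-9]

Step 1: lead(18x⁵ − 74x⁴ + 6x³ + 18x² − 54x + 47) ÷ lead(D) = 18x⁵ ÷ −2x = −9x⁴. Subtract (−9x⁴)·D = 18x⁵ − 72x⁴. Remainder: −2x⁴ + 6x³ + 18x² − 54x + 47.
Step 2: lead(−2x⁴ + 6x³ + 18x² − 54x + 47) ÷ lead(D) = −2x⁴ ÷ −2x = x³. Subtract (x³)·D = −2x⁴ + 8x³. Remainder: −2x³ + 18x² − 54x + 47.
Step 3: lead(−2x³ + 18x² − 54x + 47) ÷ lead(D) = −2x³ ÷ −2x = x². Subtract (x²)·D = −2x³ + 8x². Remainder: 10x² − 54x + 47.
Step 4: lead(10x² − 54x + 47) ÷ lead(D) = 10x² ÷ −2x = −5x. Subtract (−5x)·D = 10x² − 40x. Remainder: −14x + 47.
Step 5: lead(−14x + 47) ÷ lead(D) = −14x ÷ −2x = 7. Subtract (7)·D = −14x + 56. Remainder: −9.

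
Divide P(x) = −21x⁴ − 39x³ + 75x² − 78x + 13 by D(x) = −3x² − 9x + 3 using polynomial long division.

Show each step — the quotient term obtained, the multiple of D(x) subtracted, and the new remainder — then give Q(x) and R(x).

Q(x) = 7x² − 8x + 6; R(x) = −5

Step 1: lead(−21x⁴ − 39x³ + 75x² − 78x + 13) ÷ lead(D) = −21x⁴ ÷ −3x² = 7x². Subtract (7x²)·D = −21x⁴ − 63x³ + 21x². Remainder: 24x³ + 54x² − 78x + 13.
Step 2: lead(24x³ + 54x² − 78x + 13) ÷ lead(D) = 24x³ ÷ −3x² = −8x. Subtract (−8x)·D = 24x³ + 72x² − 24x. Remainder: −18x² − 54x + 13.
Step 3: lead(−18x² − 54x + 13) ÷ lead(D) = −18x² ÷ −3x² = 6. Subtract (6)·D = −18x² − 54x + 18. Remainder: −5.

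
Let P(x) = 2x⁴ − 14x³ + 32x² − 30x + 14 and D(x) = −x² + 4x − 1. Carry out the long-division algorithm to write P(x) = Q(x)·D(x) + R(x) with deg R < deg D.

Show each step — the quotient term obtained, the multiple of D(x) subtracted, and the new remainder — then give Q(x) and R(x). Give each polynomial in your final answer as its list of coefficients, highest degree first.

Q = [-2, 6, -6]; R = [8]

Step 1: lead(2x⁴ − 14x³ + 32x² − 30x + 14) ÷ lead(D) = 2x⁴ ÷ −x² = −2x². Subtract (−2x²)·D = 2x⁴ − 8x³ + 2x². Remainder: −6x³ + 30x² − 30x + 14.
Step 2: lead(−6x³ + 30x² − 30x + 14) ÷ lead(D) = −6x³ ÷ −x² = 6x. Subtract (6x)·D = −6x³ + 24x² − 6x. Remainder: 6x² − 24x + 14.
Step 3: lead(6x² − 24x + 14) ÷ lead(D) = 6x² ÷ −x² = −6. Subtract (−6)·D = 6x² − 24x + 6. Remainder: 8.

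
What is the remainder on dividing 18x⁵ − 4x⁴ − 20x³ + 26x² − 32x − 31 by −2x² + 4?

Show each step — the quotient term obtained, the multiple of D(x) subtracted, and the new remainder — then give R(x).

R(x) = 5

Step 1: lead(18x⁵ − 4x⁴ − 20x³ + 26x² − 32x − 31) ÷ lead(D) = 18x⁵ ÷ −2x² = −9x³. Subtract (−9x³)·D = 18x⁵ − 36x³. Remainder: −4x⁴ + 16x³ + 26x² − 32x − 31.
Step 2: lead(−4x⁴ + 16x³ + 26x² − 32x − 31) ÷ lead(D) = −4x⁴ ÷ −2x² = 2x². Subtract (2x²)·D = −4x⁴ + 8x². Remainder: 16x³ + 18x² − 32x − 31.
Step 3: lead(16x³ + 18x² − 32x − 31) ÷ lead(D) = 16x³ ÷ −2x² = −8x. Subtract (−8x)·D = 16x³ − 32x. Remainder: 18x² − 31.
Step 4: lead(18x² − 31) ÷ lead(D) = 18x² ÷ −2x² = −9. Subtract (−9)·D = 18x² − 36. Remainder: 5.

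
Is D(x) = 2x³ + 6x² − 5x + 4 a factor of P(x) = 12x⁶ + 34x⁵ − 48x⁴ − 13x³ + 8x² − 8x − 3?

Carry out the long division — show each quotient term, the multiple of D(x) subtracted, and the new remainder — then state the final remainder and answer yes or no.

R(x) = x + 9, so D(x) is not a factor of P(x). no

Step 1: lead(12x⁶ + 34x⁵ − 48x⁴ − 13x³ + 8x² − 8x − 3) ÷ lead(D) = 12x⁶ ÷ 2x³ = 6x³. Subtract (6x³)·D = 12x⁶ + 36x⁵ − 30x⁴ + 24x³. Remainder: −2x⁵ − 18x⁴ − 37x³ + 8x² − 8x − 3.
Step 2: lead(−2x⁵ − 18x⁴ − 37x³ + 8x² − 8x − 3) ÷ lead(D) = −2x⁵ ÷ 2x³ = −x². Subtract (−x²)·D = −2x⁵ − 6x⁴ + 5x³ − 4x². Remainder: −12x⁴ − 42x³ + 12x² − 8x − 3.
Step 3: lead(−12x⁴ − 42x³ + 12x² − 8x − 3) ÷ lead(D) = −12x⁴ ÷ 2x³ = −6x. Subtract (−6x)·D = −12x⁴ − 36x³ + 30x² − 24x. Remainder: −6x³ − 18x² + 16x − 3.
Step 4: lead(−6x³ − 18x² + 16x − 3) ÷ lead(D) = −6x³ ÷ 2x³ = −3. Subtract (−3)·D = −6x³ − 18x² + 15x − 12. Remainder: x + 9.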